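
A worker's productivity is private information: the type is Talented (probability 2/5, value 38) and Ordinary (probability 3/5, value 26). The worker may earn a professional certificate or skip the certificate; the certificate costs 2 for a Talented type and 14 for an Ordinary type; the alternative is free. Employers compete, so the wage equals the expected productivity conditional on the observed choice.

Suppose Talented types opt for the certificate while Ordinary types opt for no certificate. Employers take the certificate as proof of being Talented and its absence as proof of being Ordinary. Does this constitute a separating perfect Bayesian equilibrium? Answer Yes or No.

Yes

Under these beliefs, the certificate earns wage 38 and no certificate earns wage 26.
Talented: the certificate nets 38 − 2 = 36; no certificate nets 26. Talented prefers the certificate.
Ordinary: the certificate nets 38 − 14 = 24; no certificate nets 26. Ordinary prefers no certificate.
Neither type deviates, so the separating profile is an equilibrium.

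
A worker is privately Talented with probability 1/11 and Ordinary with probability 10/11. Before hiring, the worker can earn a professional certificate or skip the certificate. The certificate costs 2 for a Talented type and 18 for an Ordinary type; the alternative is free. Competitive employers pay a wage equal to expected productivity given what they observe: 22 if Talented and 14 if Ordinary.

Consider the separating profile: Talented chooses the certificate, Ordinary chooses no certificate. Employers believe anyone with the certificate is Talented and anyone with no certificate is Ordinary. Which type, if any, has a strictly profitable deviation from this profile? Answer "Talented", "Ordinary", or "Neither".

The certificate pays 22; no certificate pays 14.
Talented: assigned the certificate, nets 22 − 2 = 20; deviating to no certificate nets 14.
Ordinary: assigned no certificate, nets 14; deviating to the certificate nets 22 − 18 = 4.
Both types strictly prefer their assigned action; no profitable deviation.

Neither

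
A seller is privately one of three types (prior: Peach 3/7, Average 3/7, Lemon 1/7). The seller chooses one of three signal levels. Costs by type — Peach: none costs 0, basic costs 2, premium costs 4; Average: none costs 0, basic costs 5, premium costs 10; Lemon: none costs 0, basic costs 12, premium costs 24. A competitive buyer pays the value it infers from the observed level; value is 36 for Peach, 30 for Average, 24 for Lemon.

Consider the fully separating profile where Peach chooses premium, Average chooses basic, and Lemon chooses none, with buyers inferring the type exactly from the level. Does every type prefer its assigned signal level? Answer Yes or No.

No

Separating prices: premium → 36, basic → 30, none → 24.
Peach (assigned premium): none: 24 − 0 = 24; basic: 30 − 2 = 28; premium: 36 − 4 = 32. Peach stays.
Average (assigned basic): none: 24 − 0 = 24; basic: 30 − 5 = 25; premium: 36 − 10 = 26. Average prefers premium.
Lemon (assigned none): none: 24 − 0 = 24; basic: 30 − 12 = 18; premium: 36 − 24 = 12. Lemon stays.
At least one type deviates; the separating profile fails.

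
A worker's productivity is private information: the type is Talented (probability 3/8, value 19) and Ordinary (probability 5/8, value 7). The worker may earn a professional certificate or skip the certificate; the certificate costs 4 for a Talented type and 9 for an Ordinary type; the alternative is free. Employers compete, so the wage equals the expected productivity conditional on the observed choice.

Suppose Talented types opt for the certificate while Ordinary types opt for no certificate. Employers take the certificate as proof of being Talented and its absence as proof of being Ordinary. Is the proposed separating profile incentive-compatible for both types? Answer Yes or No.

Under these beliefs, the certificate earns wage 19 and no certificate earns wage 7.
Talented: the certificate nets 19 − 4 = 15; no certificate nets 7. Talented prefers the certificate.
Ordinary: the certificate nets 19 − 9 = 10; no certificate nets 7. Ordinary would deviate to the certificate.
Ordinary has a profitable deviation, so the profile is not an equilibrium.

No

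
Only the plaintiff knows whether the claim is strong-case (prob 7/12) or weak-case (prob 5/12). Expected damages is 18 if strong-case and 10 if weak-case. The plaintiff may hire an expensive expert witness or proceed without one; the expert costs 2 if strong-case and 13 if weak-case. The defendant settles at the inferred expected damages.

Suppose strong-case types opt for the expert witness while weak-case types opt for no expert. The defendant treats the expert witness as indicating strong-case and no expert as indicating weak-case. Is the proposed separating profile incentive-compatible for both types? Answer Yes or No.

Yes

Under these beliefs, the expert witness earns settlement 18 and no expert earns settlement 10.
strong-case: the expert witness nets 18 − 2 = 16; no expert nets 10. strong-case prefers the expert witness.
weak-case: the expert witness nets 18 − 13 = 5; no expert nets 10. weak-case prefers no expert.
Neither type deviates, so the separating profile is an equilibrium.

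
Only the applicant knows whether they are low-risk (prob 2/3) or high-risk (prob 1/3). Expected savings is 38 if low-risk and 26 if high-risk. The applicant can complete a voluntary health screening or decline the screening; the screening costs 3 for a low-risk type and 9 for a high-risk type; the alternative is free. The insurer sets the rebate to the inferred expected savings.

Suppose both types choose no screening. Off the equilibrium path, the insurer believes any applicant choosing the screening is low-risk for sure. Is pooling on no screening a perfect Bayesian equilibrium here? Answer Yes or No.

On path, the insurer holds the prior and pays 2/3·38 + 1/3·26 = 34. Off path (the screening), believing low-risk, it pays 38.
low-risk: no screening nets 34; the screening nets 38 − 3 = 35. low-risk would deviate.
high-risk: no screening nets 34; the screening nets 38 − 9 = 29. high-risk stays.
A type deviates, so pooling fails.

No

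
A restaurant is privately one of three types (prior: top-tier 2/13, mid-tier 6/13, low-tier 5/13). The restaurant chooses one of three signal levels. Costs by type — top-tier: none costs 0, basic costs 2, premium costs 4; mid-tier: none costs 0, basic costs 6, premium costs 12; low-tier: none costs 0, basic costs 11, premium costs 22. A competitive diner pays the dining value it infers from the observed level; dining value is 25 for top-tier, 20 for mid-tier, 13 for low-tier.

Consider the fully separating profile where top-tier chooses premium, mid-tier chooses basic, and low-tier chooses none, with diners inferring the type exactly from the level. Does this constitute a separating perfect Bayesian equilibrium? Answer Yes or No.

Separating price premiums: premium → 25, basic → 20, none → 13.
top-tier (assigned premium): none: 13 − 0 = 13; basic: 20 − 2 = 18; premium: 25 − 4 = 21. top-tier stays.
mid-tier (assigned basic): none: 13 − 0 = 13; basic: 20 − 6 = 14; premium: 25 − 12 = 13. mid-tier stays.
low-tier (assigned none): none: 13 − 0 = 13; basic: 20 − 11 = 9; premium: 25 − 22 = 3. low-tier stays.
Every type prefers its assigned level; separation holds.

Yes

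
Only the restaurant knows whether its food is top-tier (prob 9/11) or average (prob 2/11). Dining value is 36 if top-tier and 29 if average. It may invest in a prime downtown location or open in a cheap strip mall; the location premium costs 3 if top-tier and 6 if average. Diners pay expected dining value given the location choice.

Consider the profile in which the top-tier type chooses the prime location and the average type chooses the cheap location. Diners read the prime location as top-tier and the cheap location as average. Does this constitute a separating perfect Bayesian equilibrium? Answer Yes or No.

No

Under these beliefs, the prime location earns price premium 36 and the cheap location earns price premium 29.
top-tier: the prime location nets 36 − 3 = 33; the cheap location nets 29. top-tier prefers the prime location.
average: the prime location nets 36 − 6 = 30; the cheap location nets 29. average would deviate to the prime location.
average has a profitable deviation, so the profile is not an equilibrium.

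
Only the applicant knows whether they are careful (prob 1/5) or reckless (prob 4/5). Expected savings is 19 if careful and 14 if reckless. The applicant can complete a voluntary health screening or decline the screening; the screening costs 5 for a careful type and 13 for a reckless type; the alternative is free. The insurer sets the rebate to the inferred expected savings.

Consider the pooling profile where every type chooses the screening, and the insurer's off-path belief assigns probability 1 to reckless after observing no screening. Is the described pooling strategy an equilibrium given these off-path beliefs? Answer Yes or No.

On path, the insurer holds the prior and pays 1/5·19 + 4/5·14 = 15. Off path (no screening), believing reckless, it pays 14.
careful: the screening nets 15 − 5 = 10; no screening nets 14. careful would deviate.
reckless: the screening nets 15 − 13 = 2; no screening nets 14. reckless would deviate.
A type deviates, so pooling fails.

No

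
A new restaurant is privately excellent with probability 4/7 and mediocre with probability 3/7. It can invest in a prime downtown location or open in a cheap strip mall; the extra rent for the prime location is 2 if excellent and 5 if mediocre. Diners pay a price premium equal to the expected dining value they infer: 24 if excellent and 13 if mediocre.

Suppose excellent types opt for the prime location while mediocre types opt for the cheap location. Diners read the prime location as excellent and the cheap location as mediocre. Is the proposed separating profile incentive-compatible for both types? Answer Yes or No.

Under these beliefs, the prime location earns price premium 24 and the cheap location earns price premium 13.
excellent: the prime location nets 24 − 2 = 22; the cheap location nets 13. excellent prefers the prime location.
mediocre: the prime location nets 24 − 5 = 19; the cheap location nets 13. mediocre would deviate to the prime location.
mediocre has a profitable deviation, so the profile is not an equilibrium.

No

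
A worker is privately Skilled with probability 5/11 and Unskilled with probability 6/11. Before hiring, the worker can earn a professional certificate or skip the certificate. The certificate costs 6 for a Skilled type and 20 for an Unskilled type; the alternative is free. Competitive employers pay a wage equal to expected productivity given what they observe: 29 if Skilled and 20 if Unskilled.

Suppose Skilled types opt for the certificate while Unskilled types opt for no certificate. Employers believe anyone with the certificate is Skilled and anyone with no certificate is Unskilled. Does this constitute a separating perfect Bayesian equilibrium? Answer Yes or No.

Under these beliefs, the certificate earns wage 29 and no certificate earns wage 20.
Skilled: the certificate nets 29 − 6 = 23; no certificate nets 20. Skilled prefers the certificate.
Unskilled: the certificate nets 29 − 20 = 9; no certificate nets 20. Unskilled prefers no certificate.
Neither type deviates, so the separating profile is an equilibrium.

Yes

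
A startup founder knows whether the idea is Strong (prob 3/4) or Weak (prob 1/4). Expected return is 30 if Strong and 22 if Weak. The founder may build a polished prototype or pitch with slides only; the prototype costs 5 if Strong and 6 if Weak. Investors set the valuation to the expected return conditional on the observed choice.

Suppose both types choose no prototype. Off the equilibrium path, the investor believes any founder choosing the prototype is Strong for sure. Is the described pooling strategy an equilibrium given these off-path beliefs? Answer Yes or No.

On path, the investor holds the prior and pays 3/4·30 + 1/4·22 = 28. Off path (the prototype), believing Strong, it pays 30.
Strong: no prototype nets 28; the prototype nets 30 − 5 = 25. Strong stays.
Weak: no prototype nets 28; the prototype nets 30 − 6 = 24. Weak stays.
No type deviates, so pooling is sustained.

Yes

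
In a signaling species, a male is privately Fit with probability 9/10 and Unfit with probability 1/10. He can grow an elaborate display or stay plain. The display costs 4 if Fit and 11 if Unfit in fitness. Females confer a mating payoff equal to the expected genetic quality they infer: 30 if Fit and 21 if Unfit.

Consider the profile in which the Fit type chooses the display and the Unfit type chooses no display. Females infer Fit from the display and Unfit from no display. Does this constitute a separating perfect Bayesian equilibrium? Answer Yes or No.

Under these beliefs, the display earns mating payoff 30 and no display earns mating payoff 21.
Fit: the display nets 30 − 4 = 26; no display nets 21. Fit prefers the display.
Unfit: the display nets 30 − 11 = 19; no display nets 21. Unfit prefers no display.
Neither type deviates, so the separating profile is an equilibrium.

Yes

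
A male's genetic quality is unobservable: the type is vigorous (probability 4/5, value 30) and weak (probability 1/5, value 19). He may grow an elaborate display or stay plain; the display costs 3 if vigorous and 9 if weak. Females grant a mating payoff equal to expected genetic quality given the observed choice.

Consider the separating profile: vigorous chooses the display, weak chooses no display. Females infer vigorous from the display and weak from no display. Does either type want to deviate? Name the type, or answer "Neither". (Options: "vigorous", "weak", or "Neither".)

weak

The display pays 30; no display pays 19.
vigorous: assigned the display, nets 30 − 3 = 27; deviating to no display nets 19.
weak: assigned no display, nets 19; deviating to the display nets 30 − 9 = 21.
The weak type gains 2 by deviating.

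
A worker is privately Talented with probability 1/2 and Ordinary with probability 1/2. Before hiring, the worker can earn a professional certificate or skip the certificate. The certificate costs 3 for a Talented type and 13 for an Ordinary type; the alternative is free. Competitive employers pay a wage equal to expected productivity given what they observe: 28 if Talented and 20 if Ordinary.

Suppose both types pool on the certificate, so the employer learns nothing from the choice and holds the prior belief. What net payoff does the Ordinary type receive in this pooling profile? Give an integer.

11

Pooled wage = 1/2·28 + 1/2·20 = 24.
Ordinary pays cost 13 for the certificate, so net payoff = 24 − 13 = 11.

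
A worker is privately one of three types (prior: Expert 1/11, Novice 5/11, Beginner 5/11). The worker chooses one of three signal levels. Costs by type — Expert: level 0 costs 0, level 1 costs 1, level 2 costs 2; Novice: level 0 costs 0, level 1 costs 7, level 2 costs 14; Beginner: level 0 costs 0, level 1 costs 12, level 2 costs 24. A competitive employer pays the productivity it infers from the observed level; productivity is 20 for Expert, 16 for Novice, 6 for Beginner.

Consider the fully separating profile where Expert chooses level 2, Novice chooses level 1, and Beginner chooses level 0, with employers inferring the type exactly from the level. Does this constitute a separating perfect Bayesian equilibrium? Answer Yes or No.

Separating wages: level 2 → 20, level 1 → 16, level 0 → 6.
Expert (assigned level 2): level 0: 6 − 0 = 6; level 1: 16 − 1 = 15; level 2: 20 − 2 = 18. Expert stays.
Novice (assigned level 1): level 0: 6 − 0 = 6; level 1: 16 − 7 = 9; level 2: 20 − 14 = 6. Novice stays.
Beginner (assigned level 0): level 0: 6 − 0 = 6; level 1: 16 − 12 = 4; level 2: 20 − 24 = -4. Beginner stays.
Every type prefers its assigned level; separation holds.

Yes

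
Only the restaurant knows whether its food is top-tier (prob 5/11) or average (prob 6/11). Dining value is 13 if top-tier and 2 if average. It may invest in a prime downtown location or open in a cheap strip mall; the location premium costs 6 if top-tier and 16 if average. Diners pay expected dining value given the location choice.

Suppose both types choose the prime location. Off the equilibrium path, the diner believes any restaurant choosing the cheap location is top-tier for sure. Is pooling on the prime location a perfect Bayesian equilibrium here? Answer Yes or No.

On path, the diner holds the prior and pays 5/11·13 + 6/11·2 = 7. Off path (the cheap location), believing top-tier, it pays 13.
top-tier: the prime location nets 7 − 6 = 1; the cheap location nets 13. top-tier would deviate.
average: the prime location nets 7 − 16 = -9; the cheap location nets 13. average would deviate.
A type deviates, so pooling fails.

No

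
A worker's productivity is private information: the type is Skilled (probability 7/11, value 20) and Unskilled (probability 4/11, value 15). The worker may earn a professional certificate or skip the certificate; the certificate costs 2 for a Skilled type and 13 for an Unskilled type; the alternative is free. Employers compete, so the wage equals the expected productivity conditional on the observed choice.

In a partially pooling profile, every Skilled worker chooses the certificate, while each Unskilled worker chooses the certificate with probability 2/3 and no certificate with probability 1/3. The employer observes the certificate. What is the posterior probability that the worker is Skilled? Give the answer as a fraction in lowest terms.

21/29

P(the certificate) = (7/11)·1 + (4/11)·(2/3) = 29/33.
By Bayes' rule, P(Skilled | the certificate) = (7/11) / (29/33) = 21/29.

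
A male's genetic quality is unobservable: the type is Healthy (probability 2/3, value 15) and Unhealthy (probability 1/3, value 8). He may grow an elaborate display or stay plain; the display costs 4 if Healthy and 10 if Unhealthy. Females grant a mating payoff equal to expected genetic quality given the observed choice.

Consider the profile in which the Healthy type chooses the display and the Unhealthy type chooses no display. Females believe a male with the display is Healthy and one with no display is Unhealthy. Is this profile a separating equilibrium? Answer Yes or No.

Yes

Under these beliefs, the display earns mating payoff 15 and no display earns mating payoff 8.
Healthy: the display nets 15 − 4 = 11; no display nets 8. Healthy prefers the display.
Unhealthy: the display nets 15 − 10 = 5; no display nets 8. Unhealthy prefers no display.
Neither type deviates, so the separating profile is an equilibrium.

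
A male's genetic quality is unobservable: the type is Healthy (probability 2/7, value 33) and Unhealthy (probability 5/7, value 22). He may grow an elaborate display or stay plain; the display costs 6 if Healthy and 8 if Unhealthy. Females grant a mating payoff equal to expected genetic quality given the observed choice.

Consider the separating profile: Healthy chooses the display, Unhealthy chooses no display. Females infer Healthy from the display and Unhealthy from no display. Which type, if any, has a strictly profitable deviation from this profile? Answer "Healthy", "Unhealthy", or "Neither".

Unhealthy

The display pays 33; no display pays 22.
Healthy: assigned the display, nets 33 − 6 = 27; deviating to no display nets 22.
Unhealthy: assigned no display, nets 22; deviating to the display nets 33 − 8 = 25.
The Unhealthy type gains 3 by deviating.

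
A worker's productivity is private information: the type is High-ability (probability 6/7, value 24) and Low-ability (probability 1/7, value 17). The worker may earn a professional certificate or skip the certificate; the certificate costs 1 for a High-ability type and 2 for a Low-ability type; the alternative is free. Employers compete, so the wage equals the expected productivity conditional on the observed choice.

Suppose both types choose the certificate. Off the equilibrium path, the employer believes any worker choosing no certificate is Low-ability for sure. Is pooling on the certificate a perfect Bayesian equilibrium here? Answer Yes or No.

Yes

On path, the employer holds the prior and pays 6/7·24 + 1/7·17 = 23. Off path (no certificate), believing Low-ability, it pays 17.
High-ability: the certificate nets 23 − 1 = 22; no certificate nets 17. High-ability stays.
Low-ability: the certificate nets 23 − 2 = 21; no certificate nets 17. Low-ability stays.
No type deviates, so pooling is sustained.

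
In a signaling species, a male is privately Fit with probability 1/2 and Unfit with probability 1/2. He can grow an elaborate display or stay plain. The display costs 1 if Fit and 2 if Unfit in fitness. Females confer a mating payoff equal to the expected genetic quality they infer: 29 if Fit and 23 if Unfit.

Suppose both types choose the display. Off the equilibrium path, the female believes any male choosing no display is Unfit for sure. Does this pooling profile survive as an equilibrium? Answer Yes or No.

Yes

On path, the female holds the prior and pays 1/2·29 + 1/2·23 = 26. Off path (no display), believing Unfit, it pays 23.
Fit: the display nets 26 − 1 = 25; no display nets 23. Fit stays.
Unfit: the display nets 26 − 2 = 24; no display nets 23. Unfit stays.
No type deviates, so pooling is sustained.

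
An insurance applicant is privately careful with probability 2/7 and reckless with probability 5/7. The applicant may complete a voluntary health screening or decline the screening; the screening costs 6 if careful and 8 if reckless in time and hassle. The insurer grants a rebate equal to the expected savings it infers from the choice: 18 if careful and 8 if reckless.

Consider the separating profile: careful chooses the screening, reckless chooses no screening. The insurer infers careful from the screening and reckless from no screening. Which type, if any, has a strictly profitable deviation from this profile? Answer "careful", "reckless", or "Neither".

reckless

The screening pays 18; no screening pays 8.
careful: assigned the screening, nets 18 − 6 = 12; deviating to no screening nets 8.
reckless: assigned no screening, nets 8; deviating to the screening nets 18 − 8 = 10.
The reckless type gains 2 by deviating.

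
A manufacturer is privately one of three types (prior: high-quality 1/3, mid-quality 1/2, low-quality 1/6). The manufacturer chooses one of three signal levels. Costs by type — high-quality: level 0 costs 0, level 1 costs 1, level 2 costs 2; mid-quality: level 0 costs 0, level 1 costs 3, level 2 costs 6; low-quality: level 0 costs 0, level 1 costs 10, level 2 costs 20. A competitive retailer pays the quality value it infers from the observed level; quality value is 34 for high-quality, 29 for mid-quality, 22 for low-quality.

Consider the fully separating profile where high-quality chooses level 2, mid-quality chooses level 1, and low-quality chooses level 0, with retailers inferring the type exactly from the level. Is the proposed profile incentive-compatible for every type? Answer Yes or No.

Separating prices: level 2 → 34, level 1 → 29, level 0 → 22.
high-quality (assigned level 2): level 0: 22 − 0 = 22; level 1: 29 − 1 = 28; level 2: 34 − 2 = 32. high-quality stays.
mid-quality (assigned level 1): level 0: 22 − 0 = 22; level 1: 29 − 3 = 26; level 2: 34 − 6 = 28. mid-quality prefers level 2.
low-quality (assigned level 0): level 0: 22 − 0 = 22; level 1: 29 − 10 = 19; level 2: 34 − 20 = 14. low-quality stays.
At least one type deviates; the separating profile fails.

No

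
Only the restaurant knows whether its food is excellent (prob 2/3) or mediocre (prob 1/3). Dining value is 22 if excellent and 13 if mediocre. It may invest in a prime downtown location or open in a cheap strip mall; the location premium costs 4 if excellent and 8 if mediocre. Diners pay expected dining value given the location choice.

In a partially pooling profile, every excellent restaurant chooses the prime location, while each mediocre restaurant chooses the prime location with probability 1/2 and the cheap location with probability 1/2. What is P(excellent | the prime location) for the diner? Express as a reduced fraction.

4/5

P(the prime location) = (2/3)·1 + (1/3)·(1/2) = 5/6.
By Bayes' rule, P(excellent | the prime location) = (2/3) / (5/6) = 4/5.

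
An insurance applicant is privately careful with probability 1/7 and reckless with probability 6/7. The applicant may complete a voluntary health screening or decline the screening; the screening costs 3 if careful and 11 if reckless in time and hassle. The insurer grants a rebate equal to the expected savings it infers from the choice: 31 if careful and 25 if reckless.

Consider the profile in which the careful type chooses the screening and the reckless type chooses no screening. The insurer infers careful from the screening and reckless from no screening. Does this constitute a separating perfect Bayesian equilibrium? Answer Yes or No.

Under these beliefs, the screening earns rebate 31 and no screening earns rebate 25.
careful: the screening nets 31 − 3 = 28; no screening nets 25. careful prefers the screening.
reckless: the screening nets 31 − 11 = 20; no screening nets 25. reckless prefers no screening.
Neither type deviates, so the separating profile is an equilibrium.

Yes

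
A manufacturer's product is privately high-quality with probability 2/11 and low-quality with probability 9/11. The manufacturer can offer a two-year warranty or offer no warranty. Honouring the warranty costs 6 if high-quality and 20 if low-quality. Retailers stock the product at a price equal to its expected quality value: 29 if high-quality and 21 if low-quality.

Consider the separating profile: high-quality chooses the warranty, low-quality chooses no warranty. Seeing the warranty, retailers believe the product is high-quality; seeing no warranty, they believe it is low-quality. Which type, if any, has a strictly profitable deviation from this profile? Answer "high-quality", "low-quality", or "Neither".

Neither

The warranty pays 29; no warranty pays 21.
high-quality: assigned the warranty, nets 29 − 6 = 23; deviating to no warranty nets 21.
low-quality: assigned no warranty, nets 21; deviating to the warranty nets 29 − 20 = 9.
Both types strictly prefer their assigned action; no profitable deviation.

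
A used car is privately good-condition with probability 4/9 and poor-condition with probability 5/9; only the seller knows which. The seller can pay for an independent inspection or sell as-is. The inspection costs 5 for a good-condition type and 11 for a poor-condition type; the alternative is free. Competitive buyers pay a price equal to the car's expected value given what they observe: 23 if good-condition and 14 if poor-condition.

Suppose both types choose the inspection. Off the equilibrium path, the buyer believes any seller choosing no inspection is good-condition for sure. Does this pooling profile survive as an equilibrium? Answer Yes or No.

No

On path, the buyer holds the prior and pays 4/9·23 + 5/9·14 = 18. Off path (no inspection), believing good-condition, it pays 23.
good-condition: the inspection nets 18 − 5 = 13; no inspection nets 23. good-condition would deviate.
poor-condition: the inspection nets 18 − 11 = 7; no inspection nets 23. poor-condition would deviate.
A type deviates, so pooling fails.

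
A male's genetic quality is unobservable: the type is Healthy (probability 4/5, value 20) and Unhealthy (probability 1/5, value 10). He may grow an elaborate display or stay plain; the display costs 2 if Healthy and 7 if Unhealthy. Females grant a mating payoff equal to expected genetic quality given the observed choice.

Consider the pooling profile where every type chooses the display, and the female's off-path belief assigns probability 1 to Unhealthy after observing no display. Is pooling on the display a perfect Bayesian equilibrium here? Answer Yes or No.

Yes

On path, the female holds the prior and pays 4/5·20 + 1/5·10 = 18. Off path (no display), believing Unhealthy, it pays 10.
Healthy: the display nets 18 − 2 = 16; no display nets 10. Healthy stays.
Unhealthy: the display nets 18 − 7 = 11; no display nets 10. Unhealthy stays.
No type deviates, so pooling is sustained.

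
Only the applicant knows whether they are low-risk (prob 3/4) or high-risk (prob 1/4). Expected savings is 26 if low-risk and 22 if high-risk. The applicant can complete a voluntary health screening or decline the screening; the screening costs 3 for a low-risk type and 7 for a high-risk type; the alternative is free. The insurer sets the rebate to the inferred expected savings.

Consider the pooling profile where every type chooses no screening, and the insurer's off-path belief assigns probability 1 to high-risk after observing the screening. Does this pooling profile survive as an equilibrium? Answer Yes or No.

On path, the insurer holds the prior and pays 3/4·26 + 1/4·22 = 25. Off path (the screening), believing high-risk, it pays 22.
low-risk: no screening nets 25; the screening nets 22 − 3 = 19. low-risk stays.
high-risk: no screening nets 25; the screening nets 22 − 7 = 15. high-risk stays.
No type deviates, so pooling is sustained.

Yes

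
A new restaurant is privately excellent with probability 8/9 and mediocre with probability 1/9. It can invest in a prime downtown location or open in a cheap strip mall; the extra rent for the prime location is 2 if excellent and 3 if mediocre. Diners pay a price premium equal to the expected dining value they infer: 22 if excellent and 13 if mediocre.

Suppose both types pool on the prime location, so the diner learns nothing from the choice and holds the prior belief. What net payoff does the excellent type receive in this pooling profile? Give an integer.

Pooled price premium = 8/9·22 + 1/9·13 = 21.
excellent pays cost 2 for the prime location, so net payoff = 21 − 2 = 19.

19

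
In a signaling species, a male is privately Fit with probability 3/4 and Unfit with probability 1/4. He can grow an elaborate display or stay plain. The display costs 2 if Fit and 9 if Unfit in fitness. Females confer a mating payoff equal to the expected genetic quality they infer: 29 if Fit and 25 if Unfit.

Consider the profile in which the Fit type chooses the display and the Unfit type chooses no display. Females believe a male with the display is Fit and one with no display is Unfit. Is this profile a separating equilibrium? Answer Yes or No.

Under these beliefs, the display earns mating payoff 29 and no display earns mating payoff 25.
Fit: the display nets 29 − 2 = 27; no display nets 25. Fit prefers the display.
Unfit: the display nets 29 − 9 = 20; no display nets 25. Unfit prefers no display.
Neither type deviates, so the separating profile is an equilibrium.

Yes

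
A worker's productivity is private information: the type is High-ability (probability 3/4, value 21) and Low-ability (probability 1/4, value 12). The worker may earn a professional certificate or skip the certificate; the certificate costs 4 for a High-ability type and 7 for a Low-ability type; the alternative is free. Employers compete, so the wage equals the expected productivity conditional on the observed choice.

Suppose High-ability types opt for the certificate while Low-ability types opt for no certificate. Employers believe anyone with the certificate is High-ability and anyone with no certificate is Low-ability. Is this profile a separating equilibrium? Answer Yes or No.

Under these beliefs, the certificate earns wage 21 and no certificate earns wage 12.
High-ability: the certificate nets 21 − 4 = 17; no certificate nets 12. High-ability prefers the certificate.
Low-ability: the certificate nets 21 − 7 = 14; no certificate nets 12. Low-ability would deviate to the certificate.
Low-ability has a profitable deviation, so the profile is not an equilibrium.

No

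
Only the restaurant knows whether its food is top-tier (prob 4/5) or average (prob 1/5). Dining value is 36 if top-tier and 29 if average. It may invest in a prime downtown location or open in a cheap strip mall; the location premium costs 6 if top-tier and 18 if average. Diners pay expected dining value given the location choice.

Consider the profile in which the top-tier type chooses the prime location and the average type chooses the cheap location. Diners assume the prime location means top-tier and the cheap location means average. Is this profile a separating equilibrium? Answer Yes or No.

Under these beliefs, the prime location earns price premium 36 and the cheap location earns price premium 29.
top-tier: the prime location nets 36 − 6 = 30; the cheap location nets 29. top-tier prefers the prime location.
average: the prime location nets 36 − 18 = 18; the cheap location nets 29. average prefers the cheap location.
Neither type deviates, so the separating profile is an equilibrium.

Yes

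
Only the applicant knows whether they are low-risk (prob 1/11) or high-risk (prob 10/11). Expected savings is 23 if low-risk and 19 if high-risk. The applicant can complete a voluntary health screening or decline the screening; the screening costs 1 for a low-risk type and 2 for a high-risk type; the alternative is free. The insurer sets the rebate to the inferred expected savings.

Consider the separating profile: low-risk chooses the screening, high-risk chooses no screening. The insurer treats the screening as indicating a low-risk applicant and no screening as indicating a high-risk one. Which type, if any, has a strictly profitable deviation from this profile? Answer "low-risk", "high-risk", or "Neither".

high-risk

The screening pays 23; no screening pays 19.
low-risk: assigned the screening, nets 23 − 1 = 22; deviating to no screening nets 19.
high-risk: assigned no screening, nets 19; deviating to the screening nets 23 − 2 = 21.
The high-risk type gains 2 by deviating.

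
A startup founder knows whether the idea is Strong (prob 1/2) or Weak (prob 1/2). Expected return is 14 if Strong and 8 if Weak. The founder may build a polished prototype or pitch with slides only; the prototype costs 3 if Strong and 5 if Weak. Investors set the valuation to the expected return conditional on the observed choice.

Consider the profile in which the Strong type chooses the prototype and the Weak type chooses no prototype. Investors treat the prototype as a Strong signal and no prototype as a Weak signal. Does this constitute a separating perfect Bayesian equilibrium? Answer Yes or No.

Under these beliefs, the prototype earns valuation 14 and no prototype earns valuation 8.
Strong: the prototype nets 14 − 3 = 11; no prototype nets 8. Strong prefers the prototype.
Weak: the prototype nets 14 − 5 = 9; no prototype nets 8. Weak would deviate to the prototype.
Weak has a profitable deviation, so the profile is not an equilibrium.

No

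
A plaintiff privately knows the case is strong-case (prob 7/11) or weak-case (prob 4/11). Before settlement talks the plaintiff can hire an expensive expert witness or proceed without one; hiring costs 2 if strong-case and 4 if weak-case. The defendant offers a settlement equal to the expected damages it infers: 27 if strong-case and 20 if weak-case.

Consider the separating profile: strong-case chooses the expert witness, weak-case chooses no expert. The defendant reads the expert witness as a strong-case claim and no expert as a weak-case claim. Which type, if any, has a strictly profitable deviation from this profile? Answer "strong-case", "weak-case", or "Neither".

The expert witness pays 27; no expert pays 20.
strong-case: assigned the expert witness, nets 27 − 2 = 25; deviating to no expert nets 20.
weak-case: assigned no expert, nets 20; deviating to the expert witness nets 27 − 4 = 23.
The weak-case type gains 3 by deviating.

weak-case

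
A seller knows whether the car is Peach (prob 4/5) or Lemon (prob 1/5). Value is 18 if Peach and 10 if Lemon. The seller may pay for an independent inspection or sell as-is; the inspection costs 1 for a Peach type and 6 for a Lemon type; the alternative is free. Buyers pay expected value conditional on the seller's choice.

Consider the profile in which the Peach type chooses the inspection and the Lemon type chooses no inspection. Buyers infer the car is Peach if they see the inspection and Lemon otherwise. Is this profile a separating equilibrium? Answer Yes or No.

Under these beliefs, the inspection earns price 18 and no inspection earns price 10.
Peach: the inspection nets 18 − 1 = 17; no inspection nets 10. Peach prefers the inspection.
Lemon: the inspection nets 18 − 6 = 12; no inspection nets 10. Lemon would deviate to the inspection.
Lemon has a profitable deviation, so the profile is not an equilibrium.

No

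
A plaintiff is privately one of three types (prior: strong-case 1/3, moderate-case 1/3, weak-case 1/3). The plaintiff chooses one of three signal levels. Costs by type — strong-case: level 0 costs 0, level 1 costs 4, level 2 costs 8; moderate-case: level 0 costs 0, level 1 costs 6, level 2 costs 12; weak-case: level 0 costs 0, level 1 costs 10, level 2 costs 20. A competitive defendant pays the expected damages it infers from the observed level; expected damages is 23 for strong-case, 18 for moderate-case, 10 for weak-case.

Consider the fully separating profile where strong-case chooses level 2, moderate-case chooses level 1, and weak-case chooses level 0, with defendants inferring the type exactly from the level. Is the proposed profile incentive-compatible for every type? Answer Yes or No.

Separating settlements: level 2 → 23, level 1 → 18, level 0 → 10.
strong-case (assigned level 2): level 0: 10 − 0 = 10; level 1: 18 − 4 = 14; level 2: 23 − 8 = 15. strong-case stays.
moderate-case (assigned level 1): level 0: 10 − 0 = 10; level 1: 18 − 6 = 12; level 2: 23 − 12 = 11. moderate-case stays.
weak-case (assigned level 0): level 0: 10 − 0 = 10; level 1: 18 − 10 = 8; level 2: 23 − 20 = 3. weak-case stays.
Every type prefers its assigned level; separation holds.

Yes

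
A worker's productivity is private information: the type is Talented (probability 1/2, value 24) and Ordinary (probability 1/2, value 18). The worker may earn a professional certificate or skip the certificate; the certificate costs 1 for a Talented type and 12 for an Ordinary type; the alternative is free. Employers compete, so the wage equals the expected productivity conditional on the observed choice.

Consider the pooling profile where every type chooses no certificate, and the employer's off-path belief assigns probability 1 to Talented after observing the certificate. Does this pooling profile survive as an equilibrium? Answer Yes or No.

No

On path, the employer holds the prior and pays 1/2·24 + 1/2·18 = 21. Off path (the certificate), believing Talented, it pays 24.
Talented: no certificate nets 21; the certificate nets 24 − 1 = 23. Talented would deviate.
Ordinary: no certificate nets 21; the certificate nets 24 − 12 = 12. Ordinary stays.
A type deviates, so pooling fails.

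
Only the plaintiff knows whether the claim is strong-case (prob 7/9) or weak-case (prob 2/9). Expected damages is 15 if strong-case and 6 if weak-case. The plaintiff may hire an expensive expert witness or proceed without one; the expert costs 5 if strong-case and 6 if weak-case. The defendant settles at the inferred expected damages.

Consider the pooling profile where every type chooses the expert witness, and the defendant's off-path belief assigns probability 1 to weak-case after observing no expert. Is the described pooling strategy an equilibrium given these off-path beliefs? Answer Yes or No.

Yes

On path, the defendant holds the prior and pays 7/9·15 + 2/9·6 = 13. Off path (no expert), believing weak-case, it pays 6.
strong-case: the expert witness nets 13 − 5 = 8; no expert nets 6. strong-case stays.
weak-case: the expert witness nets 13 − 6 = 7; no expert nets 6. weak-case stays.
No type deviates, so pooling is sustained.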